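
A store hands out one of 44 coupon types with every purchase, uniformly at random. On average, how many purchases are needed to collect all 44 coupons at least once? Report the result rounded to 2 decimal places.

192.40

Split into phases: going from k distinct to k+1 distinct takes on average 44/(44-k) purchases.
E[T] = 44/44 + 44/43 + 44/42 + ... + 44/2 + 44/1 = 44·H_{44}.
H_{44} = 4.373, so E[T] = 192.400.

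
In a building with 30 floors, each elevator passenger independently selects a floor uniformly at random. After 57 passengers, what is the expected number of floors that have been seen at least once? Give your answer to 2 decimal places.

25.66

For each floor, P(seen in 57 passengers) = 1 - (29/30)^57 = 0.855.
By linearity of expectation, E[distinct seen] = 30·(1 - (29/30)^57) = 25.656.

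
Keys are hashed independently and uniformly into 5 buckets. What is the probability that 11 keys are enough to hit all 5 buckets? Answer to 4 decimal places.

0.6064

Let A_i be the event that bucket i is missing after 11 keys. By inclusion–exclusion on the A_i,
P(all seen) = Σ_{j=0}^{5} (-1)^j C(5,j)((5-j)/5)^11
= 1.00000 - 0.42950 + 0.03628 - 0.00042 + 0.00000 - 0.00000
= 0.60636.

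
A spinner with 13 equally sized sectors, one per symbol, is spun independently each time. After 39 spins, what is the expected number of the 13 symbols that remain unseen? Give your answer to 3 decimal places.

0.573

For each symbol, P(unseen after 39) = (12/13)^39 = 0.0441.
By linearity of expectation, E[unseen] = 13·(12/13)^39 = 0.5731.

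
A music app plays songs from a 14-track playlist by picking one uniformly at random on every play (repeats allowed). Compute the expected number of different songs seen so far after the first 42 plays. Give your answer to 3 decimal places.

13.377

For each song, P(seen in 42 plays) = 1 - (13/14)^42 = 0.9555.
By linearity of expectation, E[distinct seen] = 14·(1 - (13/14)^42) = 13.3772.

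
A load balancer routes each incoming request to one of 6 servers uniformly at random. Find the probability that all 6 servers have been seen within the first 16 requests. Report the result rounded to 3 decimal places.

0.698

By inclusion–exclusion over which servers are missing,
P(all seen) = Σ_{j=0}^{6} (-1)^j C(6,j)((6-j)/6)^16
= 1.0000 - 0.3245 + 0.0228 - 0.0003 + 0.0000 - 0.0000 + 0.0000
= 0.6980.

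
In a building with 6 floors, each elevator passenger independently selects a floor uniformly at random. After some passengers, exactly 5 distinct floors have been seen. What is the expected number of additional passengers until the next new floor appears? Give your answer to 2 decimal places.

6.00

Each passenger yields a new floor with probability (6-5)/6 = 1/6, so the wait is geometric with mean 6/1.
E = 6/1 = 6.000.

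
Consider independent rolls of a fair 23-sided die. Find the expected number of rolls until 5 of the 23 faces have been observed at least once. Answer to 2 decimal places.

5.50

Going from k to k+1 distinct takes a geometric number of rolls with mean 23/(23-k).
Sum over k = 0,...,4: E = 23/23 + 23/22 + 23/21 + 23/20 + 23/19 = 5.501.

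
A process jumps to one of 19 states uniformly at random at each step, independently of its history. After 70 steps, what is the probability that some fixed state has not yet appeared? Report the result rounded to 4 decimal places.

0.0227

On each step the fixed state fails to appear with probability 18/19.
P(still missing after 70) = (18/19)^70 = 0.02272.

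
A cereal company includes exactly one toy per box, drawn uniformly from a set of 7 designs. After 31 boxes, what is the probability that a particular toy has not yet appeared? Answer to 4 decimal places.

0.0084

Each box misses the fixed toy with probability (7-1)/7 = 6/7, independently.
P(still missing after 31) = (6/7)^31 = 0.00841.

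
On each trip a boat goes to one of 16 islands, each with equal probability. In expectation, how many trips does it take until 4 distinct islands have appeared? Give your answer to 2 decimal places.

4.44

With k distinct islands already seen, the next new one arrives after an expected 16/(16-k) trips.
Sum over k = 0,...,3: E = 16/16 + 16/15 + 16/14 + 16/13 = 4.440.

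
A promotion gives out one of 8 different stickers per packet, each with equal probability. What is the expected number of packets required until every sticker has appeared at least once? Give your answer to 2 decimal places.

After k distinct stickers have appeared, the next packet gives a new one with probability (8-k)/8, so the expected wait for the (k+1)-th is 8/(8-k).
E[T] = 8/8 + 8/7 + 8/6 + ... + 8/2 + 8/1 = 8·H_{8}.
H_{8} = 2.718, so E[T] = 21.743.

21.74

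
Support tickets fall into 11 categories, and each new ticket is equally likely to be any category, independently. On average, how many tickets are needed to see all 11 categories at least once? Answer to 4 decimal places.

Split into phases: going from k distinct to k+1 distinct takes on average 11/(11-k) tickets.
E[T] = 11/11 + 11/10 + 11/9 + ... + 11/2 + 11/1 = 11·H_{11}.
H_{11} = 3.01988, so E[T] = 33.21865.

33.2187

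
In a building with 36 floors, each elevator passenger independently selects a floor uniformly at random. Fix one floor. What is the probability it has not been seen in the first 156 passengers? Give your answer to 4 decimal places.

0.0123

On each passenger the fixed floor fails to appear with probability 35/36.
P(still missing after 156) = (35/36)^156 = 0.01234.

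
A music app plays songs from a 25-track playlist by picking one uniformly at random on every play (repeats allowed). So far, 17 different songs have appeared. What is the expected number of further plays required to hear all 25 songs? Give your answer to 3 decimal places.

67.946

The wait to go from k to k+1 distinct songs is geometric with mean 25/(25-k).
Sum over k = 17,...,24: E = 25/8 + 25/7 + 25/6 + ... + 25/2 + 25/1 = 67.9464.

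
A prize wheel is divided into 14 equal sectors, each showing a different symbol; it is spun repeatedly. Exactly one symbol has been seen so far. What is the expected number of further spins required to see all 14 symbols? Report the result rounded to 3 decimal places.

44.522

With k distinct symbols already seen, the next new one takes an expected 14/(14-k) spins.
Sum over k = 1,...,13: E = 14/13 + 14/12 + 14/11 + ... + 14/2 + 14/1 = 44.5219.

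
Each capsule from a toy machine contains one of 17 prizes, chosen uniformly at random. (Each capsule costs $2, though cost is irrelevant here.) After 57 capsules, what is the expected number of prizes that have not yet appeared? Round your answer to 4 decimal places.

For each prize, P(unseen after 57) = (16/17)^57 = 0.03157.
By linearity of expectation, E[unseen] = 17·(16/17)^57 = 0.53666.

0.5367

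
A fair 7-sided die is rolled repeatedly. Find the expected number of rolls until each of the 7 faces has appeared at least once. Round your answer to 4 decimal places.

18.1500

The wait to go from k to k+1 distinct faces is geometric with mean 7/(7-k).
E[T] = 7/7 + 7/6 + 7/5 + ... + 7/2 + 7/1 = 7·H_{7}.
H_{7} = 2.59286, so E[T] = 18.15000.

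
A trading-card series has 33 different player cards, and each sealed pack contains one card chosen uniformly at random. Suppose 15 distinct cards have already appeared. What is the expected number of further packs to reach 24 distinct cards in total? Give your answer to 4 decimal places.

With k distinct cards already seen, the next new one takes an expected 33/(33-k) packs.
Sum over k = 15,...,23: E = 33/18 + 33/17 + 33/16 + ... + 33/11 + 33/10 = 21.98261.

21.9826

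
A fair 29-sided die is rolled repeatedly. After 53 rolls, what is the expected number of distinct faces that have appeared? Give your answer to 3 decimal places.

24.485

For each face, P(seen in 53 rolls) = 1 - (28/29)^53 = 0.8443.
By linearity of expectation, E[distinct seen] = 29·(1 - (28/29)^53) = 24.4848.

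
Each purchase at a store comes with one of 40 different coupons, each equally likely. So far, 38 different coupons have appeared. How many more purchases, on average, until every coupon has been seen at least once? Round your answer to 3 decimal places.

60.000

With k distinct coupons already seen, the next new one takes an expected 40/(40-k) purchases.
Sum over k = 38,...,39: E = 40/2 + 40/1 = 60.0000.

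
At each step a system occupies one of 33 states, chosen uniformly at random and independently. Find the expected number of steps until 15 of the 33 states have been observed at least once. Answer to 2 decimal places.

19.59

Going from k to k+1 distinct takes a geometric number of steps with mean 33/(33-k).
Sum over k = 0,...,14: E = 33/33 + 33/32 + 33/31 + ... + 33/20 + 33/19 = 19.592.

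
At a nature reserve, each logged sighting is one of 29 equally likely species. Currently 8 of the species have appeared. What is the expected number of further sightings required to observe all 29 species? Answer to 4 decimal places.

105.7154

The wait to go from k to k+1 distinct species is geometric with mean 29/(29-k).
Sum over k = 8,...,28: E = 29/21 + 29/20 + 29/19 + ... + 29/2 + 29/1 = 105.71540.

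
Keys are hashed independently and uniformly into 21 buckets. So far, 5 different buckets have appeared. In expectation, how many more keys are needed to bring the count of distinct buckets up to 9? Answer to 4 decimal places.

5.8279

From k distinct to k+1 distinct takes on average 21/(21-k) keys.
Sum over k = 5,...,8: E = 21/16 + 21/15 + 21/14 + 21/13 = 5.82788.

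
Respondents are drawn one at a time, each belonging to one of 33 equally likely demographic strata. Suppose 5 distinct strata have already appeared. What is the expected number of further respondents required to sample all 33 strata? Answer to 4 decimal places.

129.5966

The wait to go from k to k+1 distinct strata is geometric with mean 33/(33-k).
Sum over k = 5,...,32: E = 33/28 + 33/27 + 33/26 + ... + 33/2 + 33/1 = 129.59664.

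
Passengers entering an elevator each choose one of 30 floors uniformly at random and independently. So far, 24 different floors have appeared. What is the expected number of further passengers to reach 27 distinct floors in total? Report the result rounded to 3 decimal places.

18.500

From k distinct to k+1 distinct takes on average 30/(30-k) passengers.
Sum over k = 24,...,26: E = 30/6 + 30/5 + 30/4 = 18.5000.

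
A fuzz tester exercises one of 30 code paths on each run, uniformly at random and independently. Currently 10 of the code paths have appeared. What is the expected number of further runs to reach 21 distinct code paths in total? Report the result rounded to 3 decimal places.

23.063

With k distinct code paths already seen, the next new one takes an expected 30/(30-k) runs.
Sum over k = 10,...,20: E = 30/20 + 30/19 + 30/18 + ... + 30/11 + 30/10 = 23.0631.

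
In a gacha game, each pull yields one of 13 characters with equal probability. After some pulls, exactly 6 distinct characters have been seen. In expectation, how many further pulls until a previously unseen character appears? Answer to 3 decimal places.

1.857

Each pull yields a new character with probability (13-6)/13 = 7/13, so the wait is geometric with mean 13/7.
E = 13/7 = 1.8571.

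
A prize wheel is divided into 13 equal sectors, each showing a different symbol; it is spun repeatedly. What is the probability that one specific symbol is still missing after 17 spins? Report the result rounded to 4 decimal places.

0.2565

Each spin misses the fixed symbol with probability (13-1)/13 = 12/13, independently.
P(still missing after 17) = (12/13)^17 = 0.25647.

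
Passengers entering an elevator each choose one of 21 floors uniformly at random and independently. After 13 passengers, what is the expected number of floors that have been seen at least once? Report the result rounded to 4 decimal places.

For each floor, P(seen in 13 passengers) = 1 - (20/21)^13 = 0.46968.
By linearity of expectation, E[distinct seen] = 21·(1 - (20/21)^13) = 9.86325.

9.8633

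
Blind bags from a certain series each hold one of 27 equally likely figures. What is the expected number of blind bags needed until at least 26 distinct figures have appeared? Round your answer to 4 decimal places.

78.0693

Going from k to k+1 distinct takes a geometric number of blind bags with mean 27/(27-k).
Sum over k = 0,...,25: E = 27/27 + 27/26 + 27/25 + ... + 27/3 + 27/2 = 78.06933.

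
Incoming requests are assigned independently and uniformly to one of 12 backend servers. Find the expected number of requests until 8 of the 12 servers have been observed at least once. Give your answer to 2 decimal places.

12.24

With k distinct servers already seen, the next new one arrives after an expected 12/(12-k) requests.
Sum over k = 0,...,7: E = 12/12 + 12/11 + 12/10 + ... + 12/6 + 12/5 = 12.239.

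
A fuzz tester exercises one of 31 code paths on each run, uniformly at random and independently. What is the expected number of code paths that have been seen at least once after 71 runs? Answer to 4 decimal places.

27.9780

For each code path, P(seen in 71 runs) = 1 - (30/31)^71 = 0.90252.
By linearity of expectation, E[distinct seen] = 31·(1 - (30/31)^71) = 27.97803.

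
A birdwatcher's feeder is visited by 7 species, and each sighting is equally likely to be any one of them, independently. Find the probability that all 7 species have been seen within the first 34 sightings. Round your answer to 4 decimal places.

0.9632

By inclusion–exclusion over which species are missing,
P(all seen) = Σ_{j=0}^{7} (-1)^j C(7,j)((7-j)/7)^34
= 1.00000 - 0.03706 + 0.00023 - 0.00000 + 0.00000 - 0.00000 + 0.00000 - 0.00000
= 0.96317.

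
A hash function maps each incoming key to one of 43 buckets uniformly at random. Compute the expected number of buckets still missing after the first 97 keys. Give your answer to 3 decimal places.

For each bucket, P(unseen after 97) = (42/43)^97 = 0.1020.
By linearity of expectation, E[unseen] = 43·(42/43)^97 = 4.3874.

4.387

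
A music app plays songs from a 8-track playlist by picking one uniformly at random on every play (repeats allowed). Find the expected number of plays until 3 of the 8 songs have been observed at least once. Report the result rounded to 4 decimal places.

With k distinct songs already seen, the next new one arrives after an expected 8/(8-k) plays.
Sum over k = 0,...,2: E = 8/8 + 8/7 + 8/6 = 3.47619.

3.4762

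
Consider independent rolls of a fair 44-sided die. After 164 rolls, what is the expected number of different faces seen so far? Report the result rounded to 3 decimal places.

For each face, P(seen in 164 rolls) = 1 - (43/44)^164 = 0.9770.
By linearity of expectation, E[distinct seen] = 44·(1 - (43/44)^164) = 42.9860.

42.986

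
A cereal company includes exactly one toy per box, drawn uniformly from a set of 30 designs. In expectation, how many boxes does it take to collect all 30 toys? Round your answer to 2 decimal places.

119.85

The wait to go from k to k+1 distinct toys is geometric with mean 30/(30-k).
E[T] = 30/30 + 30/29 + 30/28 + ... + 30/2 + 30/1 = 30·H_{30}.
H_{30} = 3.995, so E[T] = 119.850.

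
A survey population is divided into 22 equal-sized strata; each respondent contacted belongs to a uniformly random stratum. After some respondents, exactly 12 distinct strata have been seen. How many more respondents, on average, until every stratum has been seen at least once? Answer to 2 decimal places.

64.44

The wait to go from k to k+1 distinct strata is geometric with mean 22/(22-k).
Sum over k = 12,...,21: E = 22/10 + 22/9 + 22/8 + ... + 22/2 + 22/1 = 64.437.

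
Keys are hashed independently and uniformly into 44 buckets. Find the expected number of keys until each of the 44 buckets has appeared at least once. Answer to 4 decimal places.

192.3999

After k distinct buckets have appeared, the next key gives a new one with probability (44-k)/44, so the expected wait for the (k+1)-th is 44/(44-k).
E[T] = 44/44 + 44/43 + 44/42 + ... + 44/2 + 44/1 = 44·H_{44}.
H_{44} = 4.37273, so E[T] = 192.39994.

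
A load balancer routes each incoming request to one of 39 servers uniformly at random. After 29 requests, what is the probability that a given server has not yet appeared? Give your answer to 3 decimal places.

Each request misses the fixed server with probability (39-1)/39 = 38/39, independently.
P(still missing after 29) = (38/39)^29 = 0.4708.

0.471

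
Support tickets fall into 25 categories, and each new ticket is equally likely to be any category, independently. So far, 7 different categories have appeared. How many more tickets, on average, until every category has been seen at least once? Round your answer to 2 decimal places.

87.38

With k distinct categories already seen, the next new one takes an expected 25/(25-k) tickets.
Sum over k = 7,...,24: E = 25/18 + 25/17 + 25/16 + ... + 25/2 + 25/1 = 87.378.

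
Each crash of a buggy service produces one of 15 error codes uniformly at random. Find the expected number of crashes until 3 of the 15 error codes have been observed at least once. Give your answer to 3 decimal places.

3.225

Going from k to k+1 distinct takes a geometric number of crashes with mean 15/(15-k).
Sum over k = 0,...,2: E = 15/15 + 15/14 + 15/13 = 3.2253.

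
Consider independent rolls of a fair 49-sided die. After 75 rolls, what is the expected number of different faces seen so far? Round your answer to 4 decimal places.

38.5628

For each face, P(seen in 75 rolls) = 1 - (48/49)^75 = 0.78700.
By linearity of expectation, E[distinct seen] = 49·(1 - (48/49)^75) = 38.56283.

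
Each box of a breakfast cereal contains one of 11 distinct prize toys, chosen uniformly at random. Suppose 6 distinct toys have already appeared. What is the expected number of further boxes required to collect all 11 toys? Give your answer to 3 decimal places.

25.117

From k distinct to k+1 distinct takes on average 11/(11-k) boxes.
Sum over k = 6,...,10: E = 11/5 + 11/4 + 11/3 + 11/2 + 11/1 = 25.1167.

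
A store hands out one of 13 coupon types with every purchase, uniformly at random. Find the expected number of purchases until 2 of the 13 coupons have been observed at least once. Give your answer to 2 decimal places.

2.08

With k distinct coupons already seen, the next new one arrives after an expected 13/(13-k) purchases.
Sum over k = 0,...,1: E = 13/13 + 13/12 = 2.083.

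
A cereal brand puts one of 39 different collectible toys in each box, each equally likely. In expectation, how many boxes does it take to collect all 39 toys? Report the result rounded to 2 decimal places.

165.89

After k distinct toys have appeared, the next box gives a new one with probability (39-k)/39, so the expected wait for the (k+1)-th is 39/(39-k).
E[T] = 39/39 + 39/38 + 39/37 + ... + 39/2 + 39/1 = 39·H_{39}.
H_{39} = 4.254, so E[T] = 165.888.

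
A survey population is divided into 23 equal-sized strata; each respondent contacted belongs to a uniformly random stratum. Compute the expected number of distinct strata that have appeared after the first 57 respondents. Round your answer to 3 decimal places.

For each stratum, P(seen in 57 respondents) = 1 - (22/23)^57 = 0.9206.
By linearity of expectation, E[distinct seen] = 23·(1 - (22/23)^57) = 21.1747.

21.175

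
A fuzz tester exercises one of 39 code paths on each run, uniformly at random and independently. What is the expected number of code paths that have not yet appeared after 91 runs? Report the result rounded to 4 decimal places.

For each code path, P(unseen after 91) = (38/39)^91 = 0.09406.
By linearity of expectation, E[unseen] = 39·(38/39)^91 = 3.66853.

3.6685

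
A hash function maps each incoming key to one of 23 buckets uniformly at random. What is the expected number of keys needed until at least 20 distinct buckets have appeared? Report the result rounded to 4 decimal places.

43.7220

Going from k to k+1 distinct takes a geometric number of keys with mean 23/(23-k).
Sum over k = 0,...,19: E = 23/23 + 23/22 + 23/21 + ... + 23/5 + 23/4 = 43.72204.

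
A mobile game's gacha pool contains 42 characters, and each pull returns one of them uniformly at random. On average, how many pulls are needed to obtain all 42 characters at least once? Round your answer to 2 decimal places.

181.72

Split into phases: going from k distinct to k+1 distinct takes on average 42/(42-k) pulls.
E[T] = 42/42 + 42/41 + 42/40 + ... + 42/2 + 42/1 = 42·H_{42}.
H_{42} = 4.327, so E[T] = 181.723.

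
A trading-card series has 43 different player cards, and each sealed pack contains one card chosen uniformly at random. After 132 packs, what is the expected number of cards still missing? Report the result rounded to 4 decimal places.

For each card, P(unseen after 132) = (42/43)^132 = 0.04478.
By linearity of expectation, E[unseen] = 43·(42/43)^132 = 1.92548.

1.9255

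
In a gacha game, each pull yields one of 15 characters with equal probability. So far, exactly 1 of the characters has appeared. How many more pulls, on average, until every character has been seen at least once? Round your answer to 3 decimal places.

The wait to go from k to k+1 distinct characters is geometric with mean 15/(15-k).
Sum over k = 1,...,14: E = 15/14 + 15/13 + 15/12 + ... + 15/2 + 15/1 = 48.7734.

48.773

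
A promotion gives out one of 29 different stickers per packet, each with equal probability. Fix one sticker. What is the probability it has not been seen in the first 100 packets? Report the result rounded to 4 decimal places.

0.0299

Each packet misses the fixed sticker with probability (29-1)/29 = 28/29, independently.
P(still missing after 100) = (28/29)^100 = 0.02992.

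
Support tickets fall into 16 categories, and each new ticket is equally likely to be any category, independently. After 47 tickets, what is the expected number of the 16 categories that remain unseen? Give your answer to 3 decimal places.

0.770

For each category, P(unseen after 47) = (15/16)^47 = 0.0482.
By linearity of expectation, E[unseen] = 16·(15/16)^47 = 0.7705.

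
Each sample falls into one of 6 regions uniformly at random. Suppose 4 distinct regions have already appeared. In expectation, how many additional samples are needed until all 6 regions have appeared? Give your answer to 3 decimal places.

9.000

The wait to go from k to k+1 distinct regions is geometric with mean 6/(6-k).
Sum over k = 4,...,5: E = 6/2 + 6/1 = 9.0000.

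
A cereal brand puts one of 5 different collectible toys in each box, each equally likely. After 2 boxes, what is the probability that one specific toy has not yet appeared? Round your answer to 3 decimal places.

0.640

On each box the fixed toy fails to appear with probability 4/5.
P(still missing after 2) = (4/5)^2 = 0.6400.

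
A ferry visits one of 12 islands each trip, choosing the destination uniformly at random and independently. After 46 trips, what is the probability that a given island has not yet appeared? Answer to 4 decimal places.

Each trip misses the fixed island with probability (12-1)/12 = 11/12, independently.
P(still missing after 46) = (11/12)^46 = 0.01827.

0.0183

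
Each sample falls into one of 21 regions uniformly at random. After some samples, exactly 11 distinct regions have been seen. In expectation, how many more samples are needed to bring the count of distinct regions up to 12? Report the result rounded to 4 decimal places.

2.1000

The wait to go from k to k+1 distinct regions is geometric with mean 21/(21-k).
Only the k = 11 term is needed: E = 21/10 = 2.10000.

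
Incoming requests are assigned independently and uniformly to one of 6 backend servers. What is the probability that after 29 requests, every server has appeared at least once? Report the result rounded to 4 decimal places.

0.9698

Let A_i be the event that server i is missing after 29 requests. By inclusion–exclusion on the A_i,
P(all seen) = Σ_{j=0}^{6} (-1)^j C(6,j)((6-j)/6)^29
= 1.00000 - 0.03033 + 0.00012 - 0.00000 + 0.00000 - 0.00000 + 0.00000
= 0.96979.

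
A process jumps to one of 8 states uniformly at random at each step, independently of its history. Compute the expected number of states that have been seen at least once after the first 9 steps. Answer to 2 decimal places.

5.59

For each state, P(seen in 9 steps) = 1 - (7/8)^9 = 0.699.
By linearity of expectation, E[distinct seen] = 8·(1 - (7/8)^9) = 5.595.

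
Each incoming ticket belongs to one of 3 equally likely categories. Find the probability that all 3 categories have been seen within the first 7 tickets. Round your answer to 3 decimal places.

Let A_i be the event that category i is missing after 7 tickets. By inclusion–exclusion on the A_i,
P(all seen) = Σ_{j=0}^{3} (-1)^j C(3,j)((3-j)/3)^7
= 1.0000 - 0.1756 + 0.0014 - 0.0000
= 0.8258.

0.826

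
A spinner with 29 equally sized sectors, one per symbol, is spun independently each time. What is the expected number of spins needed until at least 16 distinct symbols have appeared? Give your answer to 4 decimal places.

With k distinct symbols already seen, the next new one arrives after an expected 29/(29-k) spins.
Sum over k = 0,...,15: E = 29/29 + 29/28 + 29/27 + ... + 29/15 + 29/14 = 22.66408.

22.6641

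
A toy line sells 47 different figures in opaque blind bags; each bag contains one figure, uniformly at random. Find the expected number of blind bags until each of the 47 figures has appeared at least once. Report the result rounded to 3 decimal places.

208.584

After k distinct figures have appeared, the next blind bag gives a new one with probability (47-k)/47, so the expected wait for the (k+1)-th is 47/(47-k).
E[T] = 47/47 + 47/46 + 47/45 + ... + 47/2 + 47/1 = 47·H_{47}.
H_{47} = 4.4380, so E[T] = 208.5843.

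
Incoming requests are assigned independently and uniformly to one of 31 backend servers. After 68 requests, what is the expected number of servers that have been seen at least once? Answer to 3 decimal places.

27.666

For each server, P(seen in 68 requests) = 1 - (30/31)^68 = 0.8924.
By linearity of expectation, E[distinct seen] = 31·(1 - (30/31)^68) = 27.6656.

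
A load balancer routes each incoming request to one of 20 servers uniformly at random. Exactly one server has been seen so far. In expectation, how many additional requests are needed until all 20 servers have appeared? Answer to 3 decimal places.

The wait to go from k to k+1 distinct servers is geometric with mean 20/(20-k).
Sum over k = 1,...,19: E = 20/19 + 20/18 + 20/17 + ... + 20/2 + 20/1 = 70.9548.

70.955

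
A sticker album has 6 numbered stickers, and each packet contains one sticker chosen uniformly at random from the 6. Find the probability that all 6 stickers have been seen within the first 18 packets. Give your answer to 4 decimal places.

0.7847

Let A_i be the event that sticker i is missing after 18 packets. By inclusion–exclusion on the A_i,
P(all seen) = Σ_{j=0}^{6} (-1)^j C(6,j)((6-j)/6)^18
= 1.00000 - 0.22537 + 0.01015 - 0.00008 + 0.00000 - 0.00000 + 0.00000
= 0.78471.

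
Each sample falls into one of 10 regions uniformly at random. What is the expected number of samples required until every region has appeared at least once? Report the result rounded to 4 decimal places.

29.2897

The wait to go from k to k+1 distinct regions is geometric with mean 10/(10-k).
E[T] = 10/10 + 10/9 + 10/8 + ... + 10/2 + 10/1 = 10·H_{10}.
H_{10} = 2.92897, so E[T] = 29.28968.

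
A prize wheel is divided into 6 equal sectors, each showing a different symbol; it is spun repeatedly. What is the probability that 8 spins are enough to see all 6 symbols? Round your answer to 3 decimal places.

0.114

By inclusion–exclusion over which symbols are missing,
P(all seen) = Σ_{j=0}^{6} (-1)^j C(6,j)((6-j)/6)^8
= 1.0000 - 1.3954 + 0.5853 - 0.0781 + 0.0023 - 0.0000 + 0.0000
= 0.1140.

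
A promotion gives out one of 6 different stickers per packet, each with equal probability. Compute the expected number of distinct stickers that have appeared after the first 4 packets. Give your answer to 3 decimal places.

3.106

For each sticker, P(seen in 4 packets) = 1 - (5/6)^4 = 0.5177.
By linearity of expectation, E[distinct seen] = 6·(1 - (5/6)^4) = 3.1065.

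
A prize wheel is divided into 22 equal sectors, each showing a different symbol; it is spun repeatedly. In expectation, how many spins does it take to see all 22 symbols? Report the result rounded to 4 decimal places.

After k distinct symbols have appeared, the next spin gives a new one with probability (22-k)/22, so the expected wait for the (k+1)-th is 22/(22-k).
E[T] = 22/22 + 22/21 + 22/20 + ... + 22/2 + 22/1 = 22·H_{22}.
H_{22} = 3.69081, so E[T] = 81.19789.

81.1979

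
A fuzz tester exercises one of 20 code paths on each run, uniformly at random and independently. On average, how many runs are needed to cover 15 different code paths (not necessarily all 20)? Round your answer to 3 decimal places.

26.288

Going from k to k+1 distinct takes a geometric number of runs with mean 20/(20-k).
Sum over k = 0,...,14: E = 20/20 + 20/19 + 20/18 + ... + 20/7 + 20/6 = 26.2881.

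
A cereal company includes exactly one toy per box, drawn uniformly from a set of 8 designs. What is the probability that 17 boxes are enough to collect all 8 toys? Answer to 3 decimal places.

0.366

By inclusion–exclusion over which toys are missing,
P(all seen) = Σ_{j=0}^{8} (-1)^j C(8,j)((8-j)/8)^17
= 1.0000 - 0.8265 + 0.2105 - 0.0190 + 0.0005 - 0.0000 + 0.0000 - 0.0000 + 0.0000
= 0.3656.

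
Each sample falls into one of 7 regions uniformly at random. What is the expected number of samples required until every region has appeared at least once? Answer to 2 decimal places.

18.15

After k distinct regions have appeared, the next sample gives a new one with probability (7-k)/7, so the expected wait for the (k+1)-th is 7/(7-k).
E[T] = 7/7 + 7/6 + 7/5 + ... + 7/2 + 7/1 = 7·H_{7}.
H_{7} = 2.593, so E[T] = 18.150.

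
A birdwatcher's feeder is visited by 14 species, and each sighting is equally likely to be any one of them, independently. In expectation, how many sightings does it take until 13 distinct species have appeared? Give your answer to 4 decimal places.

With k distinct species already seen, the next new one arrives after an expected 14/(14-k) sightings.
Sum over k = 0,...,12: E = 14/14 + 14/13 + 14/12 + ... + 14/3 + 14/2 = 31.52187.

31.5219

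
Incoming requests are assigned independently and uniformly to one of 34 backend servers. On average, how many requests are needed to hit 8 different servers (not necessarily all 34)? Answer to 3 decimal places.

Going from k to k+1 distinct takes a geometric number of requests with mean 34/(34-k).
Sum over k = 0,...,7: E = 34/34 + 34/33 + 34/32 + ... + 34/28 + 34/27 = 8.9689.

8.969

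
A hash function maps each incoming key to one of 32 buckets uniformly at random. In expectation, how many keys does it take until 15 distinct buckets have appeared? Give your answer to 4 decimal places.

19.8062

With k distinct buckets already seen, the next new one arrives after an expected 32/(32-k) keys.
Sum over k = 0,...,14: E = 32/32 + 32/31 + 32/30 + ... + 32/19 + 32/18 = 19.80617.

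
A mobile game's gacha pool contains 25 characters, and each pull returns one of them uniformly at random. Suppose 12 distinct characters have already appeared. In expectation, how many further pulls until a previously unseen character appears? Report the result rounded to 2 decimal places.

Each pull yields a new character with probability (25-12)/25 = 13/25, so the wait is geometric with mean 25/13.
E = 25/13 = 1.923.

1.92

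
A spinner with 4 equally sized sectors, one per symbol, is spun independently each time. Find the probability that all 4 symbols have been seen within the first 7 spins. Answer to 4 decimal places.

By inclusion–exclusion over which symbols are missing,
P(all seen) = Σ_{j=0}^{4} (-1)^j C(4,j)((4-j)/4)^7
= 1.00000 - 0.53394 + 0.04688 - 0.00024 + 0.00000
= 0.51270.

0.5127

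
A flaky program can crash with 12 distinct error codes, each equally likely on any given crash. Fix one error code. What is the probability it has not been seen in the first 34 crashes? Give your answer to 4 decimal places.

0.0519

On each crash the fixed error code fails to appear with probability 11/12.
P(still missing after 34) = (11/12)^34 = 0.05190.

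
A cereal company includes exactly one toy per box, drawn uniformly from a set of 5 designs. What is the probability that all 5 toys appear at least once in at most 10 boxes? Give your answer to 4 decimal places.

0.5225

By inclusion–exclusion over which toys are missing,
P(all seen) = Σ_{j=0}^{5} (-1)^j C(5,j)((5-j)/5)^10
= 1.00000 - 0.53687 + 0.06047 - 0.00105 + 0.00000 - 0.00000
= 0.52255.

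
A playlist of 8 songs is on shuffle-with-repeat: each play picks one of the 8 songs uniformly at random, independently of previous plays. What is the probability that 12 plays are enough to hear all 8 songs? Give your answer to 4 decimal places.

By inclusion–exclusion over which songs are missing,
P(all seen) = Σ_{j=0}^{8} (-1)^j C(8,j)((8-j)/8)^12
= 1.00000 - 1.61134 + 0.88694 - 0.19895 + 0.01709 - 0.00043 + 0.00000 - 0.00000 + 0.00000
= 0.09331.

0.0933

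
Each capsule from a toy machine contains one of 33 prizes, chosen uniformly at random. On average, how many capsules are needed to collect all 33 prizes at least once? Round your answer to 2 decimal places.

134.93

After k distinct prizes have appeared, the next capsule gives a new one with probability (33-k)/33, so the expected wait for the (k+1)-th is 33/(33-k).
E[T] = 33/33 + 33/32 + 33/31 + ... + 33/2 + 33/1 = 33·H_{33}.
H_{33} = 4.089, so E[T] = 134.930.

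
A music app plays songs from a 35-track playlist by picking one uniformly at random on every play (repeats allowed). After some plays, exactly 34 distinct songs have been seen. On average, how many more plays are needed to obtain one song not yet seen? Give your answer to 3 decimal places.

Each play yields a new song with probability (35-34)/35 = 1/35, so the wait is geometric with mean 35/1.
E = 35/1 = 35.0000.

35.000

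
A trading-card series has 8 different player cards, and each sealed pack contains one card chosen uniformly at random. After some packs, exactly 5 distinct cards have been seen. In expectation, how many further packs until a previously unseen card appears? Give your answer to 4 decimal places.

2.6667

The number of packs until the next new card is geometric with success probability 3/8, so its mean is 8/3.
E = 8/3 = 2.66667.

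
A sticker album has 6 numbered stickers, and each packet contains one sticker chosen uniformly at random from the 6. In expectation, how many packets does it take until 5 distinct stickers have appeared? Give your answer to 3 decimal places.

8.700

With k distinct stickers already seen, the next new one arrives after an expected 6/(6-k) packets.
Sum over k = 0,...,4: E = 6/6 + 6/5 + 6/4 + 6/3 + 6/2 = 8.7000.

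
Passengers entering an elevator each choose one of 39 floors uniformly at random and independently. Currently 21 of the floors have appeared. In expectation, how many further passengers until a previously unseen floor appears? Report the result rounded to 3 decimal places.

2.167

Each passenger yields a new floor with probability (39-21)/39 = 18/39, so the wait is geometric with mean 39/18.
E = 39/18 = 2.1667.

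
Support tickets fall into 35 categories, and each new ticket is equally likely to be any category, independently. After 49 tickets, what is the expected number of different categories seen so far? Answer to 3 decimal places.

26.543

For each category, P(seen in 49 tickets) = 1 - (34/35)^49 = 0.7584.
By linearity of expectation, E[distinct seen] = 35·(1 - (34/35)^49) = 26.5433.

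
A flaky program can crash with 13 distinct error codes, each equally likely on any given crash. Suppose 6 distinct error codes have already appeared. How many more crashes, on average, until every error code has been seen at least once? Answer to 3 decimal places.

33.707

The wait to go from k to k+1 distinct error codes is geometric with mean 13/(13-k).
Sum over k = 6,...,12: E = 13/7 + 13/6 + 13/5 + ... + 13/2 + 13/1 = 33.7071.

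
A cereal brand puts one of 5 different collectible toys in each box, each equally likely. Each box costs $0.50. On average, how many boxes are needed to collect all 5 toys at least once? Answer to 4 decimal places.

11.4167

Split into phases: going from k distinct to k+1 distinct takes on average 5/(5-k) boxes.
E[T] = 5/5 + 5/4 + 5/3 + 5/2 + 5/1 = 5·H_{5}.
H_{5} = 2.28333, so E[T] = 11.41667.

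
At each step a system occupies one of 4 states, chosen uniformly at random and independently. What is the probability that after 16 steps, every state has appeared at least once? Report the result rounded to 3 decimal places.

Let A_i be the event that state i is missing after 16 steps. By inclusion–exclusion on the A_i,
P(all seen) = Σ_{j=0}^{4} (-1)^j C(4,j)((4-j)/4)^16
= 1.0000 - 0.0401 + 0.0001 - 0.0000 + 0.0000
= 0.9600.

0.960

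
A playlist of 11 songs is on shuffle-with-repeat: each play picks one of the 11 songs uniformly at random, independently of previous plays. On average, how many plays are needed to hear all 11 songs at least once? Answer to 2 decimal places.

Split into phases: going from k distinct to k+1 distinct takes on average 11/(11-k) plays.
E[T] = 11/11 + 11/10 + 11/9 + ... + 11/2 + 11/1 = 11·H_{11}.
H_{11} = 3.020, so E[T] = 33.219.

33.22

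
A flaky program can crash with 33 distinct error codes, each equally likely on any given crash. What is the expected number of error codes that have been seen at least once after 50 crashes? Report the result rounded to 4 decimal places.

For each error code, P(seen in 50 crashes) = 1 - (32/33)^50 = 0.78531.
By linearity of expectation, E[distinct seen] = 33·(1 - (32/33)^50) = 25.91539.

25.9154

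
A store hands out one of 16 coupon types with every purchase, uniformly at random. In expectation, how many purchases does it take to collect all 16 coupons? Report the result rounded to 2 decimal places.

54.09

Split into phases: going from k distinct to k+1 distinct takes on average 16/(16-k) purchases.
E[T] = 16/16 + 16/15 + 16/14 + ... + 16/2 + 16/1 = 16·H_{16}.
H_{16} = 3.381, so E[T] = 54.092.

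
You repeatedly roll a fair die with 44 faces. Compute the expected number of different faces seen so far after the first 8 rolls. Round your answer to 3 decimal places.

7.392

For each face, P(seen in 8 rolls) = 1 - (43/44)^8 = 0.1680.
By linearity of expectation, E[distinct seen] = 44·(1 - (43/44)^8) = 7.3918.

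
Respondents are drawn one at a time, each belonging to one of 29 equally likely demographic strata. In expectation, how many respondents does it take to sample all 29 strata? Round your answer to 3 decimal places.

Split into phases: going from k distinct to k+1 distinct takes on average 29/(29-k) respondents.
E[T] = 29/29 + 29/28 + 29/27 + ... + 29/2 + 29/1 = 29·H_{29}.
H_{29} = 3.9617, so E[T] = 114.8880.

114.888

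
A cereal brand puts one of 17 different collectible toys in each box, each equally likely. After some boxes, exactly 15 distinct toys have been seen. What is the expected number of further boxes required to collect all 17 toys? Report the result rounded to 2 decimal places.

From k distinct to k+1 distinct takes on average 17/(17-k) boxes.
Sum over k = 15,...,16: E = 17/2 + 17/1 = 25.500.

25.50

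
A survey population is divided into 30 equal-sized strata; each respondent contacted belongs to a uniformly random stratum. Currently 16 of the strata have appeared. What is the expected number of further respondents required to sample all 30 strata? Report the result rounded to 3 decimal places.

With k distinct strata already seen, the next new one takes an expected 30/(30-k) respondents.
Sum over k = 16,...,29: E = 30/14 + 30/13 + 30/12 + ... + 30/2 + 30/1 = 97.5469.

97.547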